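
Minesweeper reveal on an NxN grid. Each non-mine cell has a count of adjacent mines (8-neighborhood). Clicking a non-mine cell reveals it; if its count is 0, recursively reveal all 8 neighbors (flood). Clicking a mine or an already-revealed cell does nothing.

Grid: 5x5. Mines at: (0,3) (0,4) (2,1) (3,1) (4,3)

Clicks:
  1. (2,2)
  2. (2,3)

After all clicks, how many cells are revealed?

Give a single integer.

Answer: 9

Derivation:
Click 1 (2,2) count=2: revealed 1 new [(2,2)] -> total=1
Click 2 (2,3) count=0: revealed 8 new [(1,2) (1,3) (1,4) (2,3) (2,4) (3,2) (3,3) (3,4)] -> total=9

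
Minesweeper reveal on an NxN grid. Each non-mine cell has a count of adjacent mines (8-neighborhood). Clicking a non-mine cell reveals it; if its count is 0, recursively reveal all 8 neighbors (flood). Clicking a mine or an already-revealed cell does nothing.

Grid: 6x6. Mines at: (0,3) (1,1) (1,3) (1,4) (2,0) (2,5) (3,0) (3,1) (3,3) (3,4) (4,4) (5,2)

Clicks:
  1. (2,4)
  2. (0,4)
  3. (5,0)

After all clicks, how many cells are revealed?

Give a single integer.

Click 1 (2,4) count=5: revealed 1 new [(2,4)] -> total=1
Click 2 (0,4) count=3: revealed 1 new [(0,4)] -> total=2
Click 3 (5,0) count=0: revealed 4 new [(4,0) (4,1) (5,0) (5,1)] -> total=6

Answer: 6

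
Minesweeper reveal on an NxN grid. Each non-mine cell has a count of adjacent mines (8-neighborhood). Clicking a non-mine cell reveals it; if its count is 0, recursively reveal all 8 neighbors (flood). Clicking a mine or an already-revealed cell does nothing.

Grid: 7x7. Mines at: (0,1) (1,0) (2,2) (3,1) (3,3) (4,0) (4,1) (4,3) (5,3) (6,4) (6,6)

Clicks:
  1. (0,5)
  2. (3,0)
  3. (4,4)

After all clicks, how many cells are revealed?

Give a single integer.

Click 1 (0,5) count=0: revealed 23 new [(0,2) (0,3) (0,4) (0,5) (0,6) (1,2) (1,3) (1,4) (1,5) (1,6) (2,3) (2,4) (2,5) (2,6) (3,4) (3,5) (3,6) (4,4) (4,5) (4,6) (5,4) (5,5) (5,6)] -> total=23
Click 2 (3,0) count=3: revealed 1 new [(3,0)] -> total=24
Click 3 (4,4) count=3: revealed 0 new [(none)] -> total=24

Answer: 24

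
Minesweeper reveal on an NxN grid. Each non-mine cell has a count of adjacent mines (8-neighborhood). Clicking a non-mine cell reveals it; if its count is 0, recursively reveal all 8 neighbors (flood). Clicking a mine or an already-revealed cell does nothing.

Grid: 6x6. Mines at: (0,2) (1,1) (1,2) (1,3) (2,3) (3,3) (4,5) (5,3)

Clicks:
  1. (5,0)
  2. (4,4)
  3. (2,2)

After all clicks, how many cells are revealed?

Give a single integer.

Answer: 13

Derivation:
Click 1 (5,0) count=0: revealed 12 new [(2,0) (2,1) (2,2) (3,0) (3,1) (3,2) (4,0) (4,1) (4,2) (5,0) (5,1) (5,2)] -> total=12
Click 2 (4,4) count=3: revealed 1 new [(4,4)] -> total=13
Click 3 (2,2) count=5: revealed 0 new [(none)] -> total=13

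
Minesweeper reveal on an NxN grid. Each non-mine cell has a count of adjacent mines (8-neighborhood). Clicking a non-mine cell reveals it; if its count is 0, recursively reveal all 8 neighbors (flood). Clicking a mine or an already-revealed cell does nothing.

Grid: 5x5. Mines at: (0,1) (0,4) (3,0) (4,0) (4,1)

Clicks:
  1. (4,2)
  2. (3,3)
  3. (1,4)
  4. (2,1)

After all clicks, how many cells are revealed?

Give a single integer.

Answer: 15

Derivation:
Click 1 (4,2) count=1: revealed 1 new [(4,2)] -> total=1
Click 2 (3,3) count=0: revealed 14 new [(1,1) (1,2) (1,3) (1,4) (2,1) (2,2) (2,3) (2,4) (3,1) (3,2) (3,3) (3,4) (4,3) (4,4)] -> total=15
Click 3 (1,4) count=1: revealed 0 new [(none)] -> total=15
Click 4 (2,1) count=1: revealed 0 new [(none)] -> total=15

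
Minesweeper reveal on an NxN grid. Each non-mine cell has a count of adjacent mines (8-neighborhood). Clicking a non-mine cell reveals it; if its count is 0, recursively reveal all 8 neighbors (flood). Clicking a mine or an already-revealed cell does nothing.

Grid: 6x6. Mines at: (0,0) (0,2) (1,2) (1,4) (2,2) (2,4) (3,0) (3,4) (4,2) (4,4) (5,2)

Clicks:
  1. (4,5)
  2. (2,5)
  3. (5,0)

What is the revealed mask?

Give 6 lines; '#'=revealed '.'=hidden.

Click 1 (4,5) count=2: revealed 1 new [(4,5)] -> total=1
Click 2 (2,5) count=3: revealed 1 new [(2,5)] -> total=2
Click 3 (5,0) count=0: revealed 4 new [(4,0) (4,1) (5,0) (5,1)] -> total=6

Answer: ......
......
.....#
......
##...#
##....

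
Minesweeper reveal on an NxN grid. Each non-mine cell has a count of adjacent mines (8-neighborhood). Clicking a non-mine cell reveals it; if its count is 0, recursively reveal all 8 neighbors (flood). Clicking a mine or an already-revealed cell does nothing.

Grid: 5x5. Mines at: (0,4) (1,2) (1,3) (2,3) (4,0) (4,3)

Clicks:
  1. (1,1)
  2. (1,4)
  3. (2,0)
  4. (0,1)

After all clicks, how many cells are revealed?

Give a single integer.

Click 1 (1,1) count=1: revealed 1 new [(1,1)] -> total=1
Click 2 (1,4) count=3: revealed 1 new [(1,4)] -> total=2
Click 3 (2,0) count=0: revealed 7 new [(0,0) (0,1) (1,0) (2,0) (2,1) (3,0) (3,1)] -> total=9
Click 4 (0,1) count=1: revealed 0 new [(none)] -> total=9

Answer: 9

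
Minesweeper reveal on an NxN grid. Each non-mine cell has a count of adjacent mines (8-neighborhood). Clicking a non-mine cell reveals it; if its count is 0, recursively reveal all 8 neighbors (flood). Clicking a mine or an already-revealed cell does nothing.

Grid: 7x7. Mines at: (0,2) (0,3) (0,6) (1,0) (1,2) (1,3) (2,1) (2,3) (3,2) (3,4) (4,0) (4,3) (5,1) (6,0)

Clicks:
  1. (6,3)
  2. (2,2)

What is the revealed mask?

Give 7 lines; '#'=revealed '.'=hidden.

Answer: .......
.....##
..#..##
.....##
....###
..#####
..#####

Derivation:
Click 1 (6,3) count=0: revealed 19 new [(1,5) (1,6) (2,5) (2,6) (3,5) (3,6) (4,4) (4,5) (4,6) (5,2) (5,3) (5,4) (5,5) (5,6) (6,2) (6,3) (6,4) (6,5) (6,6)] -> total=19
Click 2 (2,2) count=5: revealed 1 new [(2,2)] -> total=20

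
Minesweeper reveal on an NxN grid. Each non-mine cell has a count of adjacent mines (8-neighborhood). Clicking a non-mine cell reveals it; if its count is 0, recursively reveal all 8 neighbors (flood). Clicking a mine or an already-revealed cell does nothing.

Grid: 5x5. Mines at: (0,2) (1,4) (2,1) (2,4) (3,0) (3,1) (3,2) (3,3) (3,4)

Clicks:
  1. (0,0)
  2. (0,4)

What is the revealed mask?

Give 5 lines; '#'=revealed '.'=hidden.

Click 1 (0,0) count=0: revealed 4 new [(0,0) (0,1) (1,0) (1,1)] -> total=4
Click 2 (0,4) count=1: revealed 1 new [(0,4)] -> total=5

Answer: ##..#
##...
.....
.....
.....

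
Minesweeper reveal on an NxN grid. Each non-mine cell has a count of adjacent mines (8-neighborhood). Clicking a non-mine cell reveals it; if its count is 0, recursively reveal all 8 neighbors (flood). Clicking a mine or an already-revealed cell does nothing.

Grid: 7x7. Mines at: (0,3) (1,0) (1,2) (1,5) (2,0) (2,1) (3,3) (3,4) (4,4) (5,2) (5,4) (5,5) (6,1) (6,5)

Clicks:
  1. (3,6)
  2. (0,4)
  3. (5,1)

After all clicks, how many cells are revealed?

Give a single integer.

Answer: 8

Derivation:
Click 1 (3,6) count=0: revealed 6 new [(2,5) (2,6) (3,5) (3,6) (4,5) (4,6)] -> total=6
Click 2 (0,4) count=2: revealed 1 new [(0,4)] -> total=7
Click 3 (5,1) count=2: revealed 1 new [(5,1)] -> total=8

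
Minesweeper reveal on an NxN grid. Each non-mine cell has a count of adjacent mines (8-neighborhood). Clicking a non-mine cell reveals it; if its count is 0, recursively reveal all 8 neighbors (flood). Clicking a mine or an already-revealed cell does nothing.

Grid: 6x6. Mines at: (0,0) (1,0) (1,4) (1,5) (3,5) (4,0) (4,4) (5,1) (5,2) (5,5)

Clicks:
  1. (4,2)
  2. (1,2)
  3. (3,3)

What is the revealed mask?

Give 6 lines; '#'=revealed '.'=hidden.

Click 1 (4,2) count=2: revealed 1 new [(4,2)] -> total=1
Click 2 (1,2) count=0: revealed 14 new [(0,1) (0,2) (0,3) (1,1) (1,2) (1,3) (2,1) (2,2) (2,3) (3,1) (3,2) (3,3) (4,1) (4,3)] -> total=15
Click 3 (3,3) count=1: revealed 0 new [(none)] -> total=15

Answer: .###..
.###..
.###..
.###..
.###..
......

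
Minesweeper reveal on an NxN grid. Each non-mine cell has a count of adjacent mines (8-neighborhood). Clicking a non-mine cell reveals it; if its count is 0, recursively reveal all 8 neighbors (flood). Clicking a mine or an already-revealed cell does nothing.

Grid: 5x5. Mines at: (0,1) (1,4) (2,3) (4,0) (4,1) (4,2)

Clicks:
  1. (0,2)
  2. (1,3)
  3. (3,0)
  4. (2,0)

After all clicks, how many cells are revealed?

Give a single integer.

Click 1 (0,2) count=1: revealed 1 new [(0,2)] -> total=1
Click 2 (1,3) count=2: revealed 1 new [(1,3)] -> total=2
Click 3 (3,0) count=2: revealed 1 new [(3,0)] -> total=3
Click 4 (2,0) count=0: revealed 8 new [(1,0) (1,1) (1,2) (2,0) (2,1) (2,2) (3,1) (3,2)] -> total=11

Answer: 11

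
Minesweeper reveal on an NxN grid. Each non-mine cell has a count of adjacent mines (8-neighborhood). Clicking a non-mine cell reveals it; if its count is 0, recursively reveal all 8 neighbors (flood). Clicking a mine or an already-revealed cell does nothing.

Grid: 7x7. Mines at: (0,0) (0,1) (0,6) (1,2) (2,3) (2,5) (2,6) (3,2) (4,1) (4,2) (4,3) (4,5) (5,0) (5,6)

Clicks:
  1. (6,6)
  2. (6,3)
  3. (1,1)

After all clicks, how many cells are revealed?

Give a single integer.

Answer: 12

Derivation:
Click 1 (6,6) count=1: revealed 1 new [(6,6)] -> total=1
Click 2 (6,3) count=0: revealed 10 new [(5,1) (5,2) (5,3) (5,4) (5,5) (6,1) (6,2) (6,3) (6,4) (6,5)] -> total=11
Click 3 (1,1) count=3: revealed 1 new [(1,1)] -> total=12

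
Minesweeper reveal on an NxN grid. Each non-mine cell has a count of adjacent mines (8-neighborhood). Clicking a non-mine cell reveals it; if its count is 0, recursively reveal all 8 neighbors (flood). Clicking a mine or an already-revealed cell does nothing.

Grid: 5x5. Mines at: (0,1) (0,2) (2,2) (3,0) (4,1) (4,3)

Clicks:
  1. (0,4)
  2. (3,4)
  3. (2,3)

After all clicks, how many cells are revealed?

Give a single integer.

Answer: 8

Derivation:
Click 1 (0,4) count=0: revealed 8 new [(0,3) (0,4) (1,3) (1,4) (2,3) (2,4) (3,3) (3,4)] -> total=8
Click 2 (3,4) count=1: revealed 0 new [(none)] -> total=8
Click 3 (2,3) count=1: revealed 0 new [(none)] -> total=8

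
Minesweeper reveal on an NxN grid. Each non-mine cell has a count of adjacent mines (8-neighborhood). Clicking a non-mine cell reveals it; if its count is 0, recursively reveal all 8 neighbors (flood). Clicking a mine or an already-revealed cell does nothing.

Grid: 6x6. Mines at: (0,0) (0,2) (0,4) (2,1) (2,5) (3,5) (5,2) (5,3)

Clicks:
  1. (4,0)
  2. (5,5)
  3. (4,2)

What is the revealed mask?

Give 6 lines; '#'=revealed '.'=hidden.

Answer: ......
......
......
##....
###.##
##..##

Derivation:
Click 1 (4,0) count=0: revealed 6 new [(3,0) (3,1) (4,0) (4,1) (5,0) (5,1)] -> total=6
Click 2 (5,5) count=0: revealed 4 new [(4,4) (4,5) (5,4) (5,5)] -> total=10
Click 3 (4,2) count=2: revealed 1 new [(4,2)] -> total=11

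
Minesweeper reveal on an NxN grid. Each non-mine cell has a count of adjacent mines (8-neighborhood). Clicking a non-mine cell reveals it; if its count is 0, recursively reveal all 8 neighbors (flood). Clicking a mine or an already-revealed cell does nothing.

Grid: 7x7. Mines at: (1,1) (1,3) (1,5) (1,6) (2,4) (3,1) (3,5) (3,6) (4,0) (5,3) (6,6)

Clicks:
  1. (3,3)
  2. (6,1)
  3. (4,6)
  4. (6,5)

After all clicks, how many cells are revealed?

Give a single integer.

Click 1 (3,3) count=1: revealed 1 new [(3,3)] -> total=1
Click 2 (6,1) count=0: revealed 6 new [(5,0) (5,1) (5,2) (6,0) (6,1) (6,2)] -> total=7
Click 3 (4,6) count=2: revealed 1 new [(4,6)] -> total=8
Click 4 (6,5) count=1: revealed 1 new [(6,5)] -> total=9

Answer: 9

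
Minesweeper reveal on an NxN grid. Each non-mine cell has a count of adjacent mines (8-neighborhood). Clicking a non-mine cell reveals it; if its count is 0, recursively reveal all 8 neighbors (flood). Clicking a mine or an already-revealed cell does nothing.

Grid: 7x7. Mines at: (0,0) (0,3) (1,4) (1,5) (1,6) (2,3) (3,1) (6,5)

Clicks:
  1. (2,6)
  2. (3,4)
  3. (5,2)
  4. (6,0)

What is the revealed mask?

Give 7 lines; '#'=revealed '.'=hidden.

Answer: .......
.......
....###
..#####
#######
#######
#####..

Derivation:
Click 1 (2,6) count=2: revealed 1 new [(2,6)] -> total=1
Click 2 (3,4) count=1: revealed 1 new [(3,4)] -> total=2
Click 3 (5,2) count=0: revealed 25 new [(2,4) (2,5) (3,2) (3,3) (3,5) (3,6) (4,0) (4,1) (4,2) (4,3) (4,4) (4,5) (4,6) (5,0) (5,1) (5,2) (5,3) (5,4) (5,5) (5,6) (6,0) (6,1) (6,2) (6,3) (6,4)] -> total=27
Click 4 (6,0) count=0: revealed 0 new [(none)] -> total=27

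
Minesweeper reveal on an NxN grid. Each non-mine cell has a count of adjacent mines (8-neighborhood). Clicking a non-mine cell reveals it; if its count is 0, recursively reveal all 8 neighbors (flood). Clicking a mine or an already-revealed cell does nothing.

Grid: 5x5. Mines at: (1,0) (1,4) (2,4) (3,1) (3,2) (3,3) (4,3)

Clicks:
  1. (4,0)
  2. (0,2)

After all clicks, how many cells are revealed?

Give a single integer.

Click 1 (4,0) count=1: revealed 1 new [(4,0)] -> total=1
Click 2 (0,2) count=0: revealed 9 new [(0,1) (0,2) (0,3) (1,1) (1,2) (1,3) (2,1) (2,2) (2,3)] -> total=10

Answer: 10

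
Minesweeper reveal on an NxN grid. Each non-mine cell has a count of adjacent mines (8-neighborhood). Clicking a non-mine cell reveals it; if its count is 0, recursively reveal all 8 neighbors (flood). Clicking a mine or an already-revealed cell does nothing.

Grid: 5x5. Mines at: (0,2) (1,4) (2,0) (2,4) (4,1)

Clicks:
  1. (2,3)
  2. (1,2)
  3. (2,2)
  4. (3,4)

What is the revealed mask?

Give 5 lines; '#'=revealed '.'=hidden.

Click 1 (2,3) count=2: revealed 1 new [(2,3)] -> total=1
Click 2 (1,2) count=1: revealed 1 new [(1,2)] -> total=2
Click 3 (2,2) count=0: revealed 7 new [(1,1) (1,3) (2,1) (2,2) (3,1) (3,2) (3,3)] -> total=9
Click 4 (3,4) count=1: revealed 1 new [(3,4)] -> total=10

Answer: .....
.###.
.###.
.####
.....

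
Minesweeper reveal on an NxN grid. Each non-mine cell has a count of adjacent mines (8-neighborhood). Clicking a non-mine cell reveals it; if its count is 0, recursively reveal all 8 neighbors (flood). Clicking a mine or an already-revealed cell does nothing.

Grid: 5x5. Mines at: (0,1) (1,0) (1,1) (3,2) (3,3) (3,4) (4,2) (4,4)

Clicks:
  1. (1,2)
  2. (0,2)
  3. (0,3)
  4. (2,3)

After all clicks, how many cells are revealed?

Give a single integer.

Click 1 (1,2) count=2: revealed 1 new [(1,2)] -> total=1
Click 2 (0,2) count=2: revealed 1 new [(0,2)] -> total=2
Click 3 (0,3) count=0: revealed 7 new [(0,3) (0,4) (1,3) (1,4) (2,2) (2,3) (2,4)] -> total=9
Click 4 (2,3) count=3: revealed 0 new [(none)] -> total=9

Answer: 9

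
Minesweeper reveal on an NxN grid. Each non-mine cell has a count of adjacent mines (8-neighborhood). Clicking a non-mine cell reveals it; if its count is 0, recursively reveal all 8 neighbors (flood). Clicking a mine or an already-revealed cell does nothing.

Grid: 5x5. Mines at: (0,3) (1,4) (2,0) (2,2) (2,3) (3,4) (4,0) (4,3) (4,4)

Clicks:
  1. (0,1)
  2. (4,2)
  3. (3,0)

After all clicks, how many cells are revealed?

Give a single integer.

Click 1 (0,1) count=0: revealed 6 new [(0,0) (0,1) (0,2) (1,0) (1,1) (1,2)] -> total=6
Click 2 (4,2) count=1: revealed 1 new [(4,2)] -> total=7
Click 3 (3,0) count=2: revealed 1 new [(3,0)] -> total=8

Answer: 8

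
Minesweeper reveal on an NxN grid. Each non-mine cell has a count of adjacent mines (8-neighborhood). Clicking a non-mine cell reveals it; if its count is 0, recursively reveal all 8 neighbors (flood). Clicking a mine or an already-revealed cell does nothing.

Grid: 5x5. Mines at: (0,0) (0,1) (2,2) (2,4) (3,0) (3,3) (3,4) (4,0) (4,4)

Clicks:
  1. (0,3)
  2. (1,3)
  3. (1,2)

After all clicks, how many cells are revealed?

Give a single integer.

Click 1 (0,3) count=0: revealed 6 new [(0,2) (0,3) (0,4) (1,2) (1,3) (1,4)] -> total=6
Click 2 (1,3) count=2: revealed 0 new [(none)] -> total=6
Click 3 (1,2) count=2: revealed 0 new [(none)] -> total=6

Answer: 6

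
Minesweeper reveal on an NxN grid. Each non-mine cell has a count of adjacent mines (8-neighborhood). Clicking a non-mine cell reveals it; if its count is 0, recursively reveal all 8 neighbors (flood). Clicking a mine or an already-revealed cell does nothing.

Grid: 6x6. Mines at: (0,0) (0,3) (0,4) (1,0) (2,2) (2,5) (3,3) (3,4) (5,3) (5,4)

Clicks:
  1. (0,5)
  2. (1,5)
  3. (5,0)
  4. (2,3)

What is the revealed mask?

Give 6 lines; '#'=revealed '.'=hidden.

Click 1 (0,5) count=1: revealed 1 new [(0,5)] -> total=1
Click 2 (1,5) count=2: revealed 1 new [(1,5)] -> total=2
Click 3 (5,0) count=0: revealed 11 new [(2,0) (2,1) (3,0) (3,1) (3,2) (4,0) (4,1) (4,2) (5,0) (5,1) (5,2)] -> total=13
Click 4 (2,3) count=3: revealed 1 new [(2,3)] -> total=14

Answer: .....#
.....#
##.#..
###...
###...
###...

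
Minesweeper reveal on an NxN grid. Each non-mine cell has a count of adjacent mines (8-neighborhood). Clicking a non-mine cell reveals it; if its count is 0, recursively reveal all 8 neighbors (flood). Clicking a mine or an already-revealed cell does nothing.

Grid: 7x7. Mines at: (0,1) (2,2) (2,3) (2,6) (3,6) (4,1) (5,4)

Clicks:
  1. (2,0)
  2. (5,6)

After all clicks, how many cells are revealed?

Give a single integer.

Answer: 12

Derivation:
Click 1 (2,0) count=0: revealed 6 new [(1,0) (1,1) (2,0) (2,1) (3,0) (3,1)] -> total=6
Click 2 (5,6) count=0: revealed 6 new [(4,5) (4,6) (5,5) (5,6) (6,5) (6,6)] -> total=12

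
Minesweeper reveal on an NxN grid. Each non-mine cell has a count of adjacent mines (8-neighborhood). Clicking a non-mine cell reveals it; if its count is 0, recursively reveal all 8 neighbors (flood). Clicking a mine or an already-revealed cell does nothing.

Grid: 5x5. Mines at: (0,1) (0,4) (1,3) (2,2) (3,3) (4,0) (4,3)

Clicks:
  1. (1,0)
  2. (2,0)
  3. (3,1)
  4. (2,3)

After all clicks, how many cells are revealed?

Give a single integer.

Click 1 (1,0) count=1: revealed 1 new [(1,0)] -> total=1
Click 2 (2,0) count=0: revealed 5 new [(1,1) (2,0) (2,1) (3,0) (3,1)] -> total=6
Click 3 (3,1) count=2: revealed 0 new [(none)] -> total=6
Click 4 (2,3) count=3: revealed 1 new [(2,3)] -> total=7

Answer: 7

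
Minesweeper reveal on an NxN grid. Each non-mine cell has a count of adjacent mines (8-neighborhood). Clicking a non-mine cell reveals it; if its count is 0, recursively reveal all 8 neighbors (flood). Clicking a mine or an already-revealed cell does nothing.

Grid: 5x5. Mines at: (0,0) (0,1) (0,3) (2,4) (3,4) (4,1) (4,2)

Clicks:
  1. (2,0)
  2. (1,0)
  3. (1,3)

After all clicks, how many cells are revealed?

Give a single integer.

Answer: 12

Derivation:
Click 1 (2,0) count=0: revealed 12 new [(1,0) (1,1) (1,2) (1,3) (2,0) (2,1) (2,2) (2,3) (3,0) (3,1) (3,2) (3,3)] -> total=12
Click 2 (1,0) count=2: revealed 0 new [(none)] -> total=12
Click 3 (1,3) count=2: revealed 0 new [(none)] -> total=12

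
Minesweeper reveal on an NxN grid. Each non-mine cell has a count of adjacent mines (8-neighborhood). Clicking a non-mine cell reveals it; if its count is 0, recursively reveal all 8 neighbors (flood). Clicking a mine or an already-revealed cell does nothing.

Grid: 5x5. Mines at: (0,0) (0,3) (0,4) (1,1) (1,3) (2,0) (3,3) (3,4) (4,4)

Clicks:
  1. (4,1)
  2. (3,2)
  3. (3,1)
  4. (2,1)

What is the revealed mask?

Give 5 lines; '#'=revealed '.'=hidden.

Answer: .....
.....
.#...
###..
###..

Derivation:
Click 1 (4,1) count=0: revealed 6 new [(3,0) (3,1) (3,2) (4,0) (4,1) (4,2)] -> total=6
Click 2 (3,2) count=1: revealed 0 new [(none)] -> total=6
Click 3 (3,1) count=1: revealed 0 new [(none)] -> total=6
Click 4 (2,1) count=2: revealed 1 new [(2,1)] -> total=7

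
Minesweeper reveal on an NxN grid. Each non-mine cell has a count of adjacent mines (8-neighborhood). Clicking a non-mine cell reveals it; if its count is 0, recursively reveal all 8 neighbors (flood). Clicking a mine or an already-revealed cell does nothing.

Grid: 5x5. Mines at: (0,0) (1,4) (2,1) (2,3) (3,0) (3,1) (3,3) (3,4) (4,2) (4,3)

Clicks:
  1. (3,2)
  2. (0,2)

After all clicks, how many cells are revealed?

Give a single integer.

Click 1 (3,2) count=6: revealed 1 new [(3,2)] -> total=1
Click 2 (0,2) count=0: revealed 6 new [(0,1) (0,2) (0,3) (1,1) (1,2) (1,3)] -> total=7

Answer: 7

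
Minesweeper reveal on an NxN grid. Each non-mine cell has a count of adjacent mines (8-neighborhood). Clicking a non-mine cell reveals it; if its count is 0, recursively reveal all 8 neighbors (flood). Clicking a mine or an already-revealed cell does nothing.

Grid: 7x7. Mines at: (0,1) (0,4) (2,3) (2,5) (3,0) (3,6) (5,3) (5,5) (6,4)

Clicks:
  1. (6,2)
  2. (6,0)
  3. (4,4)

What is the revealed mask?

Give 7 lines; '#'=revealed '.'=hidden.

Answer: .......
.......
.......
.......
###.#..
###....
###....

Derivation:
Click 1 (6,2) count=1: revealed 1 new [(6,2)] -> total=1
Click 2 (6,0) count=0: revealed 8 new [(4,0) (4,1) (4,2) (5,0) (5,1) (5,2) (6,0) (6,1)] -> total=9
Click 3 (4,4) count=2: revealed 1 new [(4,4)] -> total=10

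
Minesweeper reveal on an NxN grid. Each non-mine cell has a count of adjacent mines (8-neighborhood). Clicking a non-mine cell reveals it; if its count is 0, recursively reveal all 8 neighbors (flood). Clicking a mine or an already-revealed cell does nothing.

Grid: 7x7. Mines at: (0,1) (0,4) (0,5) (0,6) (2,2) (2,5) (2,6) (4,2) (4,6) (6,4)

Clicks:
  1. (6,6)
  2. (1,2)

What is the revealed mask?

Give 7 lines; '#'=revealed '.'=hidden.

Answer: .......
..#....
.......
.......
.......
.....##
.....##

Derivation:
Click 1 (6,6) count=0: revealed 4 new [(5,5) (5,6) (6,5) (6,6)] -> total=4
Click 2 (1,2) count=2: revealed 1 new [(1,2)] -> total=5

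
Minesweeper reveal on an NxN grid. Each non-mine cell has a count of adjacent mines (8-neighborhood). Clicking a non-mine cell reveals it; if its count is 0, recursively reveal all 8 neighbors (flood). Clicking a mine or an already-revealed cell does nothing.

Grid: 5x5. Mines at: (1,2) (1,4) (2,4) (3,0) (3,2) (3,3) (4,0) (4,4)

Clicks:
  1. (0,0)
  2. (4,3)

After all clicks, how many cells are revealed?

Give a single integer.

Answer: 7

Derivation:
Click 1 (0,0) count=0: revealed 6 new [(0,0) (0,1) (1,0) (1,1) (2,0) (2,1)] -> total=6
Click 2 (4,3) count=3: revealed 1 new [(4,3)] -> total=7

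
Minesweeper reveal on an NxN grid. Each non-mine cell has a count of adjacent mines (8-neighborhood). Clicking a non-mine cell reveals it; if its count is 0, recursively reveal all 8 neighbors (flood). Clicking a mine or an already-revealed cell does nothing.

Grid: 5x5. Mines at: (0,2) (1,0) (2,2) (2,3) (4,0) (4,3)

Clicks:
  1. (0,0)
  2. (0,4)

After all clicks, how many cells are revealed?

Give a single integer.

Click 1 (0,0) count=1: revealed 1 new [(0,0)] -> total=1
Click 2 (0,4) count=0: revealed 4 new [(0,3) (0,4) (1,3) (1,4)] -> total=5

Answer: 5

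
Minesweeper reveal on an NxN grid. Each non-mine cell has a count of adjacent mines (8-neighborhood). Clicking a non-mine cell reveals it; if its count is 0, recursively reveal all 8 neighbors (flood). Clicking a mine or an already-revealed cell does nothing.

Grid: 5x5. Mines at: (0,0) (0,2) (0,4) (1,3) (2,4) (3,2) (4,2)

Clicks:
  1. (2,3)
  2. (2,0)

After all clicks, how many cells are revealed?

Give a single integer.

Answer: 9

Derivation:
Click 1 (2,3) count=3: revealed 1 new [(2,3)] -> total=1
Click 2 (2,0) count=0: revealed 8 new [(1,0) (1,1) (2,0) (2,1) (3,0) (3,1) (4,0) (4,1)] -> total=9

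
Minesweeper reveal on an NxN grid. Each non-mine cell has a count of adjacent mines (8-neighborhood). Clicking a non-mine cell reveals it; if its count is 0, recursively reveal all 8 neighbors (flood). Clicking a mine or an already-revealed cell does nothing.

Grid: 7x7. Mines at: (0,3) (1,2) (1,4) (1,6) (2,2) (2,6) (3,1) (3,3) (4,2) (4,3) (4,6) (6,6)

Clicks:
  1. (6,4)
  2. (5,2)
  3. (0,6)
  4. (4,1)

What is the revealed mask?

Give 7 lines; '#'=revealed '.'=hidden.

Click 1 (6,4) count=0: revealed 14 new [(4,0) (4,1) (5,0) (5,1) (5,2) (5,3) (5,4) (5,5) (6,0) (6,1) (6,2) (6,3) (6,4) (6,5)] -> total=14
Click 2 (5,2) count=2: revealed 0 new [(none)] -> total=14
Click 3 (0,6) count=1: revealed 1 new [(0,6)] -> total=15
Click 4 (4,1) count=2: revealed 0 new [(none)] -> total=15

Answer: ......#
.......
.......
.......
##.....
######.
######.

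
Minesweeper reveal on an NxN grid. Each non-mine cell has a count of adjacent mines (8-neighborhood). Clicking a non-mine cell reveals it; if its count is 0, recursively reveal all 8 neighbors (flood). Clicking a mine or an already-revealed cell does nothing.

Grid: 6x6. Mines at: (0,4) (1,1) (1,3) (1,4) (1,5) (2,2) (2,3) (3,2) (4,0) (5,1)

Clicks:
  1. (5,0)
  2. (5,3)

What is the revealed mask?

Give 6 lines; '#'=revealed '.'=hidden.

Answer: ......
......
....##
...###
..####
#.####

Derivation:
Click 1 (5,0) count=2: revealed 1 new [(5,0)] -> total=1
Click 2 (5,3) count=0: revealed 13 new [(2,4) (2,5) (3,3) (3,4) (3,5) (4,2) (4,3) (4,4) (4,5) (5,2) (5,3) (5,4) (5,5)] -> total=14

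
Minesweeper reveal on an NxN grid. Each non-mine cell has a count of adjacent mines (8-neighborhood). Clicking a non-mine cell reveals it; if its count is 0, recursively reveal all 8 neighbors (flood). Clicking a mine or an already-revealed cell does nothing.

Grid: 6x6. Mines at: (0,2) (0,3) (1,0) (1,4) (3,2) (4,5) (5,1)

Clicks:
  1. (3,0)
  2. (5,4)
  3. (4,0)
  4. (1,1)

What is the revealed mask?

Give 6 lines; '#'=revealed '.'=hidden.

Click 1 (3,0) count=0: revealed 6 new [(2,0) (2,1) (3,0) (3,1) (4,0) (4,1)] -> total=6
Click 2 (5,4) count=1: revealed 1 new [(5,4)] -> total=7
Click 3 (4,0) count=1: revealed 0 new [(none)] -> total=7
Click 4 (1,1) count=2: revealed 1 new [(1,1)] -> total=8

Answer: ......
.#....
##....
##....
##....
....#.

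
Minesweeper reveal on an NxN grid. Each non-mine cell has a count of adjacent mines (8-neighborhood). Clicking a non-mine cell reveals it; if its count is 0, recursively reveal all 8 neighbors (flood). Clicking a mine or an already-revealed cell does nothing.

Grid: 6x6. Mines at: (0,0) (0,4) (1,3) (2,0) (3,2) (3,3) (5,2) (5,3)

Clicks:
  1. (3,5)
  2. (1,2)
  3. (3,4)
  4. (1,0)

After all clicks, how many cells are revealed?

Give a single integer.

Answer: 12

Derivation:
Click 1 (3,5) count=0: revealed 10 new [(1,4) (1,5) (2,4) (2,5) (3,4) (3,5) (4,4) (4,5) (5,4) (5,5)] -> total=10
Click 2 (1,2) count=1: revealed 1 new [(1,2)] -> total=11
Click 3 (3,4) count=1: revealed 0 new [(none)] -> total=11
Click 4 (1,0) count=2: revealed 1 new [(1,0)] -> total=12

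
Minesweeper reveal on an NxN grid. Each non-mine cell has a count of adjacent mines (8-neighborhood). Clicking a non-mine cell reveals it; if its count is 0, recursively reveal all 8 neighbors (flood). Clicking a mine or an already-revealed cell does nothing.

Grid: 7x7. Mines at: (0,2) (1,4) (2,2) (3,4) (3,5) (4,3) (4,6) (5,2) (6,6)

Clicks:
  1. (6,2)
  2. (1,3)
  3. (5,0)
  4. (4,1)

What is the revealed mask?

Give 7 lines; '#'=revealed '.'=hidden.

Answer: ##.....
##.#...
##.....
##.....
##.....
##.....
###....

Derivation:
Click 1 (6,2) count=1: revealed 1 new [(6,2)] -> total=1
Click 2 (1,3) count=3: revealed 1 new [(1,3)] -> total=2
Click 3 (5,0) count=0: revealed 14 new [(0,0) (0,1) (1,0) (1,1) (2,0) (2,1) (3,0) (3,1) (4,0) (4,1) (5,0) (5,1) (6,0) (6,1)] -> total=16
Click 4 (4,1) count=1: revealed 0 new [(none)] -> total=16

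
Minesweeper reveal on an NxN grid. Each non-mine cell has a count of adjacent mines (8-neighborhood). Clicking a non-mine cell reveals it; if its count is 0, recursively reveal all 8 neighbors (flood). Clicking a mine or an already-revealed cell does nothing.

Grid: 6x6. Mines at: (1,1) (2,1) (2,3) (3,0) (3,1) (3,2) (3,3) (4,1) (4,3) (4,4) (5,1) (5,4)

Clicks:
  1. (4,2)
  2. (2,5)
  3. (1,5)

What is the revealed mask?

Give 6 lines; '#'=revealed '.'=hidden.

Answer: ..####
..####
....##
....##
..#...
......

Derivation:
Click 1 (4,2) count=6: revealed 1 new [(4,2)] -> total=1
Click 2 (2,5) count=0: revealed 12 new [(0,2) (0,3) (0,4) (0,5) (1,2) (1,3) (1,4) (1,5) (2,4) (2,5) (3,4) (3,5)] -> total=13
Click 3 (1,5) count=0: revealed 0 new [(none)] -> total=13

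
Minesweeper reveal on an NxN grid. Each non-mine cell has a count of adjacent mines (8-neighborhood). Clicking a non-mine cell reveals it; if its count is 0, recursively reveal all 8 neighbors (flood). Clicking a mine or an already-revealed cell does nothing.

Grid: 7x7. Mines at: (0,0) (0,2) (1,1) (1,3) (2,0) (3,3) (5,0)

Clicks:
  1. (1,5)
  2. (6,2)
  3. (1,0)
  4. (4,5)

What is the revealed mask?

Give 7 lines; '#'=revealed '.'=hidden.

Click 1 (1,5) count=0: revealed 30 new [(0,4) (0,5) (0,6) (1,4) (1,5) (1,6) (2,4) (2,5) (2,6) (3,4) (3,5) (3,6) (4,1) (4,2) (4,3) (4,4) (4,5) (4,6) (5,1) (5,2) (5,3) (5,4) (5,5) (5,6) (6,1) (6,2) (6,3) (6,4) (6,5) (6,6)] -> total=30
Click 2 (6,2) count=0: revealed 0 new [(none)] -> total=30
Click 3 (1,0) count=3: revealed 1 new [(1,0)] -> total=31
Click 4 (4,5) count=0: revealed 0 new [(none)] -> total=31

Answer: ....###
#...###
....###
....###
.######
.######
.######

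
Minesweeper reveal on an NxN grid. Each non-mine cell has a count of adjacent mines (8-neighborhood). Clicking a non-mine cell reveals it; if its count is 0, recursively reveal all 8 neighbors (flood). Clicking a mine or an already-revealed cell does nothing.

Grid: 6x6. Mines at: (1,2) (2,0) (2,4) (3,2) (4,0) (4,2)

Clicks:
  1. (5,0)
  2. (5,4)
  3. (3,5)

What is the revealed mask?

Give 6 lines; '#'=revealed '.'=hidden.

Click 1 (5,0) count=1: revealed 1 new [(5,0)] -> total=1
Click 2 (5,4) count=0: revealed 9 new [(3,3) (3,4) (3,5) (4,3) (4,4) (4,5) (5,3) (5,4) (5,5)] -> total=10
Click 3 (3,5) count=1: revealed 0 new [(none)] -> total=10

Answer: ......
......
......
...###
...###
#..###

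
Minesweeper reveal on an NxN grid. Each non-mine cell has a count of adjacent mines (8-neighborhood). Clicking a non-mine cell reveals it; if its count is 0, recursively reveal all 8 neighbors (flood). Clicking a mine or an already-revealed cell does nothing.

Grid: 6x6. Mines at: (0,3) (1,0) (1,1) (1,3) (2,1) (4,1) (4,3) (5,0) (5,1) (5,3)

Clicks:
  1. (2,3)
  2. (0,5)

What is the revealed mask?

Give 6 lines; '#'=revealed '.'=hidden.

Answer: ....##
....##
...###
....##
....##
....##

Derivation:
Click 1 (2,3) count=1: revealed 1 new [(2,3)] -> total=1
Click 2 (0,5) count=0: revealed 12 new [(0,4) (0,5) (1,4) (1,5) (2,4) (2,5) (3,4) (3,5) (4,4) (4,5) (5,4) (5,5)] -> total=13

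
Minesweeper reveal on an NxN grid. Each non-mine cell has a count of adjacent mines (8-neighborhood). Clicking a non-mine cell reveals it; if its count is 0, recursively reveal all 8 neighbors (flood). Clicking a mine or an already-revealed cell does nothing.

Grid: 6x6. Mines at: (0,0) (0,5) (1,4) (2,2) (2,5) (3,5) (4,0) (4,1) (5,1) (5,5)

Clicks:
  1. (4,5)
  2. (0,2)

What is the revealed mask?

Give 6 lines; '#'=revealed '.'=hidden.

Click 1 (4,5) count=2: revealed 1 new [(4,5)] -> total=1
Click 2 (0,2) count=0: revealed 6 new [(0,1) (0,2) (0,3) (1,1) (1,2) (1,3)] -> total=7

Answer: .###..
.###..
......
......
.....#
......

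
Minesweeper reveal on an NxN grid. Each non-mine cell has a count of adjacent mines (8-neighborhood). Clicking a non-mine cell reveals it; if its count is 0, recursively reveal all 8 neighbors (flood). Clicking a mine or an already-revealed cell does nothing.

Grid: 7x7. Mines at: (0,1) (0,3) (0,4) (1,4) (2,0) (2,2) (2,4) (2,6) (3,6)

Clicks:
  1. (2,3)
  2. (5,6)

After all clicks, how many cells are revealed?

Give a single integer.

Click 1 (2,3) count=3: revealed 1 new [(2,3)] -> total=1
Click 2 (5,6) count=0: revealed 27 new [(3,0) (3,1) (3,2) (3,3) (3,4) (3,5) (4,0) (4,1) (4,2) (4,3) (4,4) (4,5) (4,6) (5,0) (5,1) (5,2) (5,3) (5,4) (5,5) (5,6) (6,0) (6,1) (6,2) (6,3) (6,4) (6,5) (6,6)] -> total=28

Answer: 28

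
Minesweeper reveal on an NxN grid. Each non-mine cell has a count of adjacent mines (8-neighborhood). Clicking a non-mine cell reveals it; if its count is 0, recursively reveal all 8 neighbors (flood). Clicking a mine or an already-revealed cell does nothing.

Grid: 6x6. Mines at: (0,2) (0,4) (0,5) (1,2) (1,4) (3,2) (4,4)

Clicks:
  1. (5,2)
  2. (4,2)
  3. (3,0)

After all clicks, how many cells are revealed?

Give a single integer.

Answer: 16

Derivation:
Click 1 (5,2) count=0: revealed 16 new [(0,0) (0,1) (1,0) (1,1) (2,0) (2,1) (3,0) (3,1) (4,0) (4,1) (4,2) (4,3) (5,0) (5,1) (5,2) (5,3)] -> total=16
Click 2 (4,2) count=1: revealed 0 new [(none)] -> total=16
Click 3 (3,0) count=0: revealed 0 new [(none)] -> total=16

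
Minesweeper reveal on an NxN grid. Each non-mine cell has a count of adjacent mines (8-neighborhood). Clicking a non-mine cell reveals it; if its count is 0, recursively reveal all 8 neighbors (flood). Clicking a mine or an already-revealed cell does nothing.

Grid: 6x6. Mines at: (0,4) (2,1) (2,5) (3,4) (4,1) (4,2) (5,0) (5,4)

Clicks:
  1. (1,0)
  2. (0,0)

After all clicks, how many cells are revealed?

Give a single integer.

Click 1 (1,0) count=1: revealed 1 new [(1,0)] -> total=1
Click 2 (0,0) count=0: revealed 7 new [(0,0) (0,1) (0,2) (0,3) (1,1) (1,2) (1,3)] -> total=8

Answer: 8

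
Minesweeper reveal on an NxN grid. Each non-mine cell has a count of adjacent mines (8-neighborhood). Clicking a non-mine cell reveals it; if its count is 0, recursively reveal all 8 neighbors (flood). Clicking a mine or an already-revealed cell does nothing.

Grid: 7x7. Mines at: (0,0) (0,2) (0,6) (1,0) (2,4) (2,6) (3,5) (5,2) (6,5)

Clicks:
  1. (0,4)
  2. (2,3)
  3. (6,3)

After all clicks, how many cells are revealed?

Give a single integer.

Click 1 (0,4) count=0: revealed 6 new [(0,3) (0,4) (0,5) (1,3) (1,4) (1,5)] -> total=6
Click 2 (2,3) count=1: revealed 1 new [(2,3)] -> total=7
Click 3 (6,3) count=1: revealed 1 new [(6,3)] -> total=8

Answer: 8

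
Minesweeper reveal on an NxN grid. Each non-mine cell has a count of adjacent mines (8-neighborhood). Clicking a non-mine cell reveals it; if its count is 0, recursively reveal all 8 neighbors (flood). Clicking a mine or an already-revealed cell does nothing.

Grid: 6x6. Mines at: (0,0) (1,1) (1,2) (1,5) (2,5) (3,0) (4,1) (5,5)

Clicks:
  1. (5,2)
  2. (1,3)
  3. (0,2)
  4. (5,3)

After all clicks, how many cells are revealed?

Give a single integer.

Click 1 (5,2) count=1: revealed 1 new [(5,2)] -> total=1
Click 2 (1,3) count=1: revealed 1 new [(1,3)] -> total=2
Click 3 (0,2) count=2: revealed 1 new [(0,2)] -> total=3
Click 4 (5,3) count=0: revealed 11 new [(2,2) (2,3) (2,4) (3,2) (3,3) (3,4) (4,2) (4,3) (4,4) (5,3) (5,4)] -> total=14

Answer: 14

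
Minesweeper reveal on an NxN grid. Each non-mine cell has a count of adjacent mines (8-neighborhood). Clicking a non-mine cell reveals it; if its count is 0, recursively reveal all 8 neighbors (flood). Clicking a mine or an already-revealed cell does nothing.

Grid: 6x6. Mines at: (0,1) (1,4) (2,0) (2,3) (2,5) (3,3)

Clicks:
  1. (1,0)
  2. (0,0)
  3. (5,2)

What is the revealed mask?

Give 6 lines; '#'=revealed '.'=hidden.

Answer: #.....
#.....
......
###.##
######
######

Derivation:
Click 1 (1,0) count=2: revealed 1 new [(1,0)] -> total=1
Click 2 (0,0) count=1: revealed 1 new [(0,0)] -> total=2
Click 3 (5,2) count=0: revealed 17 new [(3,0) (3,1) (3,2) (3,4) (3,5) (4,0) (4,1) (4,2) (4,3) (4,4) (4,5) (5,0) (5,1) (5,2) (5,3) (5,4) (5,5)] -> total=19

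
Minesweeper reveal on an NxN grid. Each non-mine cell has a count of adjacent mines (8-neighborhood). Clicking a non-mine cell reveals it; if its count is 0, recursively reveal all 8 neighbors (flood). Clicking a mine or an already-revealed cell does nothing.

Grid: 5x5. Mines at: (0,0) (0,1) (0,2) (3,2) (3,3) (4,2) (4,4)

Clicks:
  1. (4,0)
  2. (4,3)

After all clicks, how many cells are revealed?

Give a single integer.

Answer: 9

Derivation:
Click 1 (4,0) count=0: revealed 8 new [(1,0) (1,1) (2,0) (2,1) (3,0) (3,1) (4,0) (4,1)] -> total=8
Click 2 (4,3) count=4: revealed 1 new [(4,3)] -> total=9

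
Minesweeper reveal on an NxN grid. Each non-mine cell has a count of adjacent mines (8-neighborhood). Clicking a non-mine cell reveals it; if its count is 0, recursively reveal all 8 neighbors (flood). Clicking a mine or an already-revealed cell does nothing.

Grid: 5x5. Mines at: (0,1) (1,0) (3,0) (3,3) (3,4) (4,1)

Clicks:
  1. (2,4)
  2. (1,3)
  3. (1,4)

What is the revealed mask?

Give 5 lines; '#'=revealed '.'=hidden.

Answer: ..###
..###
..###
.....
.....

Derivation:
Click 1 (2,4) count=2: revealed 1 new [(2,4)] -> total=1
Click 2 (1,3) count=0: revealed 8 new [(0,2) (0,3) (0,4) (1,2) (1,3) (1,4) (2,2) (2,3)] -> total=9
Click 3 (1,4) count=0: revealed 0 new [(none)] -> total=9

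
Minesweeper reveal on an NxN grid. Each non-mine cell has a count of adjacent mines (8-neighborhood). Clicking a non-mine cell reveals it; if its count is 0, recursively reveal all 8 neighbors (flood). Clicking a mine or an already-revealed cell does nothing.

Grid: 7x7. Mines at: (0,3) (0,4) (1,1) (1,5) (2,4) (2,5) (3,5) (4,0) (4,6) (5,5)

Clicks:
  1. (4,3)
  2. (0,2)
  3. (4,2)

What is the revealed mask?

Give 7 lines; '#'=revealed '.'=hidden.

Answer: ..#....
.......
.###...
.####..
.####..
#####..
#####..

Derivation:
Click 1 (4,3) count=0: revealed 21 new [(2,1) (2,2) (2,3) (3,1) (3,2) (3,3) (3,4) (4,1) (4,2) (4,3) (4,4) (5,0) (5,1) (5,2) (5,3) (5,4) (6,0) (6,1) (6,2) (6,3) (6,4)] -> total=21
Click 2 (0,2) count=2: revealed 1 new [(0,2)] -> total=22
Click 3 (4,2) count=0: revealed 0 new [(none)] -> total=22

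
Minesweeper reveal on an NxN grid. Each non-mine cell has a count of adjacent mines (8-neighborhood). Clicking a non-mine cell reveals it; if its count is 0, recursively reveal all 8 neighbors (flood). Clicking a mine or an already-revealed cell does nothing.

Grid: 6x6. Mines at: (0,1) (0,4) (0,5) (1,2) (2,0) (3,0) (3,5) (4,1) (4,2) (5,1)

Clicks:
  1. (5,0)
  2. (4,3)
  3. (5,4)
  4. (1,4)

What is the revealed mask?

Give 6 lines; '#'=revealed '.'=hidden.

Answer: ......
....#.
......
......
...###
#..###

Derivation:
Click 1 (5,0) count=2: revealed 1 new [(5,0)] -> total=1
Click 2 (4,3) count=1: revealed 1 new [(4,3)] -> total=2
Click 3 (5,4) count=0: revealed 5 new [(4,4) (4,5) (5,3) (5,4) (5,5)] -> total=7
Click 4 (1,4) count=2: revealed 1 new [(1,4)] -> total=8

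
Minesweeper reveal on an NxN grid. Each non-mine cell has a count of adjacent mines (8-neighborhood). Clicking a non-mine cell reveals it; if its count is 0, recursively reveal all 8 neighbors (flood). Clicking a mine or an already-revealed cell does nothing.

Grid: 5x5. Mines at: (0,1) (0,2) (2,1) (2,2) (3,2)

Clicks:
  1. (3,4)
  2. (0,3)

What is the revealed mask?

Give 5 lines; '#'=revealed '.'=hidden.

Click 1 (3,4) count=0: revealed 10 new [(0,3) (0,4) (1,3) (1,4) (2,3) (2,4) (3,3) (3,4) (4,3) (4,4)] -> total=10
Click 2 (0,3) count=1: revealed 0 new [(none)] -> total=10

Answer: ...##
...##
...##
...##
...##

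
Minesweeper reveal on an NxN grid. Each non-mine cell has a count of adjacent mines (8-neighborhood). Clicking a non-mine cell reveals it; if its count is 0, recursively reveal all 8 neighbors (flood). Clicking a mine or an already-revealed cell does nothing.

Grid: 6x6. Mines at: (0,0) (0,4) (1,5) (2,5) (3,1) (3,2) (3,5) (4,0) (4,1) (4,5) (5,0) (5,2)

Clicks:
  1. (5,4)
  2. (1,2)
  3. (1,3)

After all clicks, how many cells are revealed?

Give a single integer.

Answer: 10

Derivation:
Click 1 (5,4) count=1: revealed 1 new [(5,4)] -> total=1
Click 2 (1,2) count=0: revealed 9 new [(0,1) (0,2) (0,3) (1,1) (1,2) (1,3) (2,1) (2,2) (2,3)] -> total=10
Click 3 (1,3) count=1: revealed 0 new [(none)] -> total=10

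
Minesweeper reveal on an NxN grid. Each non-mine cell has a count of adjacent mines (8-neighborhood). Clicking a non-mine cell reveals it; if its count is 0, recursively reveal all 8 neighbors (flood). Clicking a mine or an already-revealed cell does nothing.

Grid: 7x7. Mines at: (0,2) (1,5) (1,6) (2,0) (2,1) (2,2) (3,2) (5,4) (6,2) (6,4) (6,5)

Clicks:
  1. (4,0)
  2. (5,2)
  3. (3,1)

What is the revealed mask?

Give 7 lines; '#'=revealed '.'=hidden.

Answer: .......
.......
.......
##.....
##.....
###....
##.....

Derivation:
Click 1 (4,0) count=0: revealed 8 new [(3,0) (3,1) (4,0) (4,1) (5,0) (5,1) (6,0) (6,1)] -> total=8
Click 2 (5,2) count=1: revealed 1 new [(5,2)] -> total=9
Click 3 (3,1) count=4: revealed 0 new [(none)] -> total=9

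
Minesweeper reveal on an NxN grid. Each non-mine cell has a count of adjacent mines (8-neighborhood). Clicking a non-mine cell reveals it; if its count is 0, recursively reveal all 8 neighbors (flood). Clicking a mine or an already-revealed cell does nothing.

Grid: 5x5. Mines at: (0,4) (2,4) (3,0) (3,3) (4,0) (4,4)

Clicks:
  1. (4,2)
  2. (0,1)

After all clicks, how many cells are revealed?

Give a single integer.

Click 1 (4,2) count=1: revealed 1 new [(4,2)] -> total=1
Click 2 (0,1) count=0: revealed 12 new [(0,0) (0,1) (0,2) (0,3) (1,0) (1,1) (1,2) (1,3) (2,0) (2,1) (2,2) (2,3)] -> total=13

Answer: 13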